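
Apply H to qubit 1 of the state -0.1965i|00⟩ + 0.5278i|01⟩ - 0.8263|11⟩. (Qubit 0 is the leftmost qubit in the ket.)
0.2343i|00⟩ - 0.5122i|01⟩ - 0.5843|10⟩ + 0.5843|11⟩

H on qubit 1 mixes each pair of kets that differ only in qubit 1: amplitudes (a, b) of (|…0…⟩, |…1…⟩) become ((a + b)/√2, (a − b)/√2). Kets absent from the input have amplitude 0.
(|00⟩, |01⟩): (a, b) = (-0.1965i, 0.5278i) → (0.2343i, -0.5122i)
(|10⟩, |11⟩): (a, b) = (0, -0.8263) → (-0.5843, 0.5843)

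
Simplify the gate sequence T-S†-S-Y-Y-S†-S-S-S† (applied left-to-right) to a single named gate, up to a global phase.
T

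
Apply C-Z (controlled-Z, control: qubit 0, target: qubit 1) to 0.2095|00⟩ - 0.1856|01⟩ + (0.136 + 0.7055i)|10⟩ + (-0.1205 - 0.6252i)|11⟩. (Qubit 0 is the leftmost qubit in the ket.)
0.2095|00⟩ - 0.1856|01⟩ + (0.136 + 0.7055i)|10⟩ + (0.1205 + 0.6252i)|11⟩

C-Z leaves the control-|0⟩ kets |00⟩, |01⟩ unchanged and applies Z to qubit 1 on the control-|1⟩ pair (|10⟩, |11⟩).
Z = [[1, 0], [0, -1]].
With a = amp(|10⟩) = (0.136 + 0.7055i) and b = amp(|11⟩) = (-0.1205 - 0.6252i):
new amp(|10⟩) = (1)·a = (0.136 + 0.7055i)
new amp(|11⟩) = (-1)·b = (0.1205 + 0.6252i)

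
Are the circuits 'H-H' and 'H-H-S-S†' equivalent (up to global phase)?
Yes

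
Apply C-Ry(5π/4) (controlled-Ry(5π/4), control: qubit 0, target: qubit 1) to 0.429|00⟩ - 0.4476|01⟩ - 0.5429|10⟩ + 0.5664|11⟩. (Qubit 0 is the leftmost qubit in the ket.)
0.429|00⟩ - 0.4476|01⟩ - 0.3155|10⟩ - 0.7183|11⟩

C-Ry(5π/4) leaves the control-|0⟩ kets |00⟩, |01⟩ unchanged and applies Ry(5π/4) to qubit 1 on the control-|1⟩ pair (|10⟩, |11⟩).
Ry(5π/4) = [[cos(θ/2), −sin(θ/2)], [sin(θ/2), cos(θ/2)]]; θ = 5π/4, cos(θ/2) ≈ -0.382683, sin(θ/2) ≈ 0.92388.
With a = amp(|10⟩) = -0.5429 and b = amp(|11⟩) = 0.5664:
new amp(|10⟩) = (-0.382683)·a + (-0.92388)·b = -0.3155
new amp(|11⟩) = (0.92388)·a + (-0.382683)·b = -0.7183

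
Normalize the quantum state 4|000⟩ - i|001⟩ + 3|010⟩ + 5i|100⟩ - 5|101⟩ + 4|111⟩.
0.417|000⟩ - 0.1043i|001⟩ + 0.3128|010⟩ + 0.5213i|100⟩ - 0.5213|101⟩ + 0.417|111⟩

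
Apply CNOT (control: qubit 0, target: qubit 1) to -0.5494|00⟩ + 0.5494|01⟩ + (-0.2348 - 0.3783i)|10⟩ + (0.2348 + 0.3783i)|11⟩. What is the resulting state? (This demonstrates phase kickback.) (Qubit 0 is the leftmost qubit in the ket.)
-0.5494|00⟩ + 0.5494|01⟩ + (0.2348 + 0.3783i)|10⟩ + (-0.2348 - 0.3783i)|11⟩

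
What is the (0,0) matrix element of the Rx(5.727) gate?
-0.9616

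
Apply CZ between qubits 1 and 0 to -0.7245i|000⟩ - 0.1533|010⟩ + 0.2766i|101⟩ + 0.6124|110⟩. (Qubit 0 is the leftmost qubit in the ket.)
-0.7245i|000⟩ - 0.1533|010⟩ + 0.2766i|101⟩ - 0.6124|110⟩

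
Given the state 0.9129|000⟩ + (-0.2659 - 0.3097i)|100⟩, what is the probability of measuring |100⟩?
0.1666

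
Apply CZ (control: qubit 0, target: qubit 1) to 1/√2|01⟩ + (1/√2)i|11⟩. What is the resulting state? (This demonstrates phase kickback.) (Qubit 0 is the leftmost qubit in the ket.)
1/√2|01⟩ - (1/√2)i|11⟩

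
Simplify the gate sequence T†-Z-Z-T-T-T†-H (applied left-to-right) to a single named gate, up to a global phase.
H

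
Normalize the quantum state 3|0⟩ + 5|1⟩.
0.5145|0⟩ + 0.8575|1⟩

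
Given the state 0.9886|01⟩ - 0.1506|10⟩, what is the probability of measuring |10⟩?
0.02268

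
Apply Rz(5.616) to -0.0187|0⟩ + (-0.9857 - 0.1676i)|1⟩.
(0.01767 + 0.006123i)|0⟩ + (0.9862 - 0.1644i)|1⟩

Rz(5.616) = [[e^(−iθ/2), 0], [0, e^(iθ/2)]] with e^(±iθ/2) = cos(θ/2) ± i·sin(θ/2); θ = 5.616, cos(θ/2) ≈ -0.944872, sin(θ/2) ≈ 0.32744.
With a = amp(|0⟩) = -0.0187 and b = amp(|1⟩) = (-0.9857 - 0.1676i):
new amp(|0⟩) = (-0.944872 - 0.32744i)·a = (0.01767 + 0.006123i)
new amp(|1⟩) = (-0.944872 + 0.32744i)·b = (0.9862 - 0.1644i)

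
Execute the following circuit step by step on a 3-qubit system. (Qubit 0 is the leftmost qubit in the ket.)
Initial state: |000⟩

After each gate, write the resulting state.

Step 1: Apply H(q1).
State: 1/√2|000⟩ + 1/√2|010⟩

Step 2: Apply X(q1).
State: 1/√2|000⟩ + 1/√2|010⟩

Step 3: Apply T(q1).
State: 1/√2|000⟩ + (1/2 + (1/2)i)|010⟩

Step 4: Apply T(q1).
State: 1/√2|000⟩ + (1/√2)i|010⟩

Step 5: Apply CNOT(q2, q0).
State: 1/√2|000⟩ + (1/√2)i|010⟩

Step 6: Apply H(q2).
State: 1/2|000⟩ + 1/2|001⟩ + (1/2)i|010⟩ + (1/2)i|011⟩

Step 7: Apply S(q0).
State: 1/2|000⟩ + 1/2|001⟩ + (1/2)i|010⟩ + (1/2)i|011⟩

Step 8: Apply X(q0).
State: 1/2|100⟩ + 1/2|101⟩ + (1/2)i|110⟩ + (1/2)i|111⟩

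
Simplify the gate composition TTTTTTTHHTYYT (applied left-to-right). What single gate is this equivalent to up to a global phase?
T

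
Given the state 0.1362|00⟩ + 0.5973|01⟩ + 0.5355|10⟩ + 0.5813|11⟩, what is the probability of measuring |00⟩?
0.01855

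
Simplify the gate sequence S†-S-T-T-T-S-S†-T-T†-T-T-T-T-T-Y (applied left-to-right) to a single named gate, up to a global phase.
Y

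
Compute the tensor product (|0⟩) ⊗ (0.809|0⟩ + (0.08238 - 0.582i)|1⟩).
0.809|00⟩ + (0.08238 - 0.582i)|01⟩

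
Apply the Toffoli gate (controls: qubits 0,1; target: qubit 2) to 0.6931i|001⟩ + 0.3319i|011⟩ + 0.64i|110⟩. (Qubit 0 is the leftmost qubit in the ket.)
0.6931i|001⟩ + 0.3319i|011⟩ + 0.64i|111⟩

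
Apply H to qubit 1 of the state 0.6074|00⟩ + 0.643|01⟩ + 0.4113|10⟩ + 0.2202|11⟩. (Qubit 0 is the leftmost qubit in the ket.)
0.8842|00⟩ - 0.02517|01⟩ + 0.4465|10⟩ + 0.1351|11⟩

H on qubit 1 mixes each pair of kets that differ only in qubit 1: amplitudes (a, b) of (|…0…⟩, |…1…⟩) become ((a + b)/√2, (a − b)/√2). Kets absent from the input have amplitude 0.
(|00⟩, |01⟩): (a, b) = (0.6074, 0.643) → (0.8842, -0.02517)
(|10⟩, |11⟩): (a, b) = (0.4113, 0.2202) → (0.4465, 0.1351)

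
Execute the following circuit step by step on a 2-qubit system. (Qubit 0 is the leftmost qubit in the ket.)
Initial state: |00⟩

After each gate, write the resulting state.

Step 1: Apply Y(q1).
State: i|01⟩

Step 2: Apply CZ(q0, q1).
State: i|01⟩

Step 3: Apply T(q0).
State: i|01⟩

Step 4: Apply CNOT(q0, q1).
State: i|01⟩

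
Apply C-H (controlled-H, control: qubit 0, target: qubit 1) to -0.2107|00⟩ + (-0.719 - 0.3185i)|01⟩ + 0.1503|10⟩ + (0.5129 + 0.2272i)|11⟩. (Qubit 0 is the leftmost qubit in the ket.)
-0.2107|00⟩ + (-0.719 - 0.3185i)|01⟩ + (0.469 + 0.1607i)|10⟩ + (-0.2564 - 0.1607i)|11⟩

C-H leaves the control-|0⟩ kets |00⟩, |01⟩ unchanged and applies H to qubit 1 on the control-|1⟩ pair (|10⟩, |11⟩).
H = [[1/√2, 1/√2], [1/√2, -1/√2]].
With a = amp(|10⟩) = 0.1503 and b = amp(|11⟩) = (0.5129 + 0.2272i):
new amp(|10⟩) = (1/√2)·a + (1/√2)·b = (0.469 + 0.1607i)
new amp(|11⟩) = (1/√2)·a + (-1/√2)·b = (-0.2564 - 0.1607i)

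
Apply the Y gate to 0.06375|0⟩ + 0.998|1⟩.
-0.998i|0⟩ + 0.06375i|1⟩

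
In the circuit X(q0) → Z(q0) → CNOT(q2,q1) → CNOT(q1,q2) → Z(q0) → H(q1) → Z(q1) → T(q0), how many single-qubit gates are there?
6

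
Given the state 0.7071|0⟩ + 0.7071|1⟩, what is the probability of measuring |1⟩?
0.5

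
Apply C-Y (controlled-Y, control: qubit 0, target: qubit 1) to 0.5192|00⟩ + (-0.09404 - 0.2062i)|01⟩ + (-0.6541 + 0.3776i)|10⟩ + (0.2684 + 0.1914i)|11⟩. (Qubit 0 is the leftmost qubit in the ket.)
0.5192|00⟩ + (-0.09404 - 0.2062i)|01⟩ + (0.1914 - 0.2684i)|10⟩ + (-0.3776 - 0.6541i)|11⟩

C-Y leaves the control-|0⟩ kets |00⟩, |01⟩ unchanged and applies Y to qubit 1 on the control-|1⟩ pair (|10⟩, |11⟩).
Y = [[0, -i], [i, 0]].
With a = amp(|10⟩) = (-0.6541 + 0.3776i) and b = amp(|11⟩) = (0.2684 + 0.1914i):
new amp(|10⟩) = (-i)·b = (0.1914 - 0.2684i)
new amp(|11⟩) = (i)·a = (-0.3776 - 0.6541i)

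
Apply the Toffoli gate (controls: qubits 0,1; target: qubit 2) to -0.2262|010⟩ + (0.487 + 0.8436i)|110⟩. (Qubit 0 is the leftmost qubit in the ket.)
-0.2262|010⟩ + (0.487 + 0.8436i)|111⟩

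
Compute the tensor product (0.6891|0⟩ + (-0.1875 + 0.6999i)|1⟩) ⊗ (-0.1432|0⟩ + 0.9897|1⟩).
-0.09868|00⟩ + 0.682|01⟩ + (0.02685 - 0.1002i)|10⟩ + (-0.1856 + 0.6927i)|11⟩

amp(|b₁b₂…⟩) = product of the factor amplitudes for bits b₁, b₂, …; only kets whose every factor amplitude is nonzero survive.
|00⟩: (0.6891)(-0.1432) = -0.09868
|01⟩: (0.6891)(0.9897) = 0.682
|10⟩: (-0.1875 + 0.6999i)(-0.1432) = (0.02685 - 0.1002i)
|11⟩: (-0.1875 + 0.6999i)(0.9897) = (-0.1856 + 0.6927i)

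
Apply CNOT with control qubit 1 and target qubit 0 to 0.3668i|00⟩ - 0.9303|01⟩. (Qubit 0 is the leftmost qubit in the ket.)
0.3668i|00⟩ - 0.9303|11⟩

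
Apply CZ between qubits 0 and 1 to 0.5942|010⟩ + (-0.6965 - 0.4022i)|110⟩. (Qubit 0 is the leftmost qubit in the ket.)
0.5942|010⟩ + (0.6965 + 0.4022i)|110⟩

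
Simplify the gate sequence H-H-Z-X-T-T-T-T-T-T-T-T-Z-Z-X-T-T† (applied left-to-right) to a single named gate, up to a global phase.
Z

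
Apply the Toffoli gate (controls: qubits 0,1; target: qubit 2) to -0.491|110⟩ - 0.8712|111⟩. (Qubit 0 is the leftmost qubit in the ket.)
-0.8712|110⟩ - 0.491|111⟩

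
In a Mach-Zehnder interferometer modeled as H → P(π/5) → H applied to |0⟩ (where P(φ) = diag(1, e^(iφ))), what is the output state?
(0.9045 + 0.2939i)|0⟩ + (0.09549 - 0.2939i)|1⟩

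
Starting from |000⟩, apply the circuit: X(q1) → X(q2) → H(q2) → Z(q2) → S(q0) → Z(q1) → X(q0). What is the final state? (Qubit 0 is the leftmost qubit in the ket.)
-1/√2|110⟩ - 1/√2|111⟩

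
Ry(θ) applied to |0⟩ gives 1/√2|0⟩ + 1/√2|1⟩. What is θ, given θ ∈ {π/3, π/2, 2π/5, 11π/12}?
π/2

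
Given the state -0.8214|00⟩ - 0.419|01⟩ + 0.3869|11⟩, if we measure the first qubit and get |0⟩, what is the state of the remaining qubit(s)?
-0.8908|0⟩ - 0.4544|1⟩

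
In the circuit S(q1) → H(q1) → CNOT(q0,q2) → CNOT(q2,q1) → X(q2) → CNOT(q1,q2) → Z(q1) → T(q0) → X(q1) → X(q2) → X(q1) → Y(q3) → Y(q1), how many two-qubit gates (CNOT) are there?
3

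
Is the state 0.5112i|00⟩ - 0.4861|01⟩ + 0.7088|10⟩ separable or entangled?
Entangled

Writing the state as a|00⟩ + b|01⟩ + c|10⟩ + d|11⟩, it is a product state iff ad − bc = 0.
Here (a, b, c, d) = (0.5112i, -0.4861, 0.7088, 0): ad − bc = (0.5112i)(0) − (-0.4861)(0.7088) = 0.3445 ≠ 0, so the state is entangled.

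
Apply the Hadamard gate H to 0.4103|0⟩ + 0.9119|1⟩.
0.9349|0⟩ - 0.3547|1⟩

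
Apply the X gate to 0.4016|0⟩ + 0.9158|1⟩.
0.9158|0⟩ + 0.4016|1⟩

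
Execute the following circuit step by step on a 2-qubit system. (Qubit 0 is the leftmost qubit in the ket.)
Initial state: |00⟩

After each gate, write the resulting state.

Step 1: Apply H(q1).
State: 1/√2|00⟩ + 1/√2|01⟩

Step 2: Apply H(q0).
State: 1/2|00⟩ + 1/2|01⟩ + 1/2|10⟩ + 1/2|11⟩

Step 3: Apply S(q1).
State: 1/2|00⟩ + (1/2)i|01⟩ + 1/2|10⟩ + (1/2)i|11⟩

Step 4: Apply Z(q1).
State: 1/2|00⟩ - (1/2)i|01⟩ + 1/2|10⟩ - (1/2)i|11⟩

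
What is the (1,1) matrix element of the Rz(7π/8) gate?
(0.1951 + 0.9808i)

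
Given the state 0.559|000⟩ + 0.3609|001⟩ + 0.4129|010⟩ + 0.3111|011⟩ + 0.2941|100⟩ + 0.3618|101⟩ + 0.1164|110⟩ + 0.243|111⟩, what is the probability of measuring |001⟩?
0.1302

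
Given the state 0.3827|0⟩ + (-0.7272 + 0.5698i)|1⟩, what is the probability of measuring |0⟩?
0.1465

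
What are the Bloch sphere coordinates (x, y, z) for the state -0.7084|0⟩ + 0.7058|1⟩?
(-1, 0, 0.003677)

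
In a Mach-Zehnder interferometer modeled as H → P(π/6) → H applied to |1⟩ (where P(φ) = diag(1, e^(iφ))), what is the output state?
(0.06699 - 0.25i)|0⟩ + (0.933 + 0.25i)|1⟩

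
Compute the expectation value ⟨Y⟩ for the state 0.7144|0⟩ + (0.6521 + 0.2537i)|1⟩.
0.3625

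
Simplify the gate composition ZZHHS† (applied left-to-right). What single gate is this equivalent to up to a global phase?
S†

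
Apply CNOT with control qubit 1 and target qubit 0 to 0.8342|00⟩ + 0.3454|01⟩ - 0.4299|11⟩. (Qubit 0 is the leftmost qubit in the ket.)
0.8342|00⟩ - 0.4299|01⟩ + 0.3454|11⟩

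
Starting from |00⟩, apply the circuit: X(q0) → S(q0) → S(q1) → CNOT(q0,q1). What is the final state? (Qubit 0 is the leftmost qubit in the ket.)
i|11⟩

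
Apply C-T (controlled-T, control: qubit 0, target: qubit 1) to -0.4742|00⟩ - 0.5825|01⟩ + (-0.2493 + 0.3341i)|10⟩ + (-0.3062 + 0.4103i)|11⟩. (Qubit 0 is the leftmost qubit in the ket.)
-0.4742|00⟩ - 0.5825|01⟩ + (-0.2493 + 0.3341i)|10⟩ + (-0.5066 + 0.07361i)|11⟩

C-T leaves the control-|0⟩ kets |00⟩, |01⟩ unchanged and applies T to qubit 1 on the control-|1⟩ pair (|10⟩, |11⟩).
T = [[1, 0], [0, (1/√2 + (1/√2)i)]].
With a = amp(|10⟩) = (-0.2493 + 0.3341i) and b = amp(|11⟩) = (-0.3062 + 0.4103i):
new amp(|10⟩) = (1)·a = (-0.2493 + 0.3341i)
new amp(|11⟩) = (1/√2 + (1/√2)i)·b = (-0.5066 + 0.07361i)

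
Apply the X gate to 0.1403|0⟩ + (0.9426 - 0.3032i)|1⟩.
(0.9426 - 0.3032i)|0⟩ + 0.1403|1⟩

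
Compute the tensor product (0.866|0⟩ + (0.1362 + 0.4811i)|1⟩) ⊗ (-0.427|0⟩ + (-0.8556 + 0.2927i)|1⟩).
-0.3698|00⟩ + (-0.7409 + 0.2535i)|01⟩ + (-0.05816 - 0.2054i)|10⟩ + (-0.2574 - 0.3718i)|11⟩

amp(|b₁b₂…⟩) = product of the factor amplitudes for bits b₁, b₂, …; only kets whose every factor amplitude is nonzero survive.
|00⟩: (0.866)(-0.427) = -0.3698
|01⟩: (0.866)(-0.8556 + 0.2927i) = (-0.7409 + 0.2535i)
|10⟩: (0.1362 + 0.4811i)(-0.427) = (-0.05816 - 0.2054i)
|11⟩: (0.1362 + 0.4811i)(-0.8556 + 0.2927i) = (-0.2574 - 0.3718i)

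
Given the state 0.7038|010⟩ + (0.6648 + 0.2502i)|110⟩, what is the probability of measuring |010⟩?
0.4953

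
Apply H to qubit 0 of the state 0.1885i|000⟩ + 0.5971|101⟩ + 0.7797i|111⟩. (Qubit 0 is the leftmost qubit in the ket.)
0.1333i|000⟩ + 0.4222|001⟩ + 0.5513i|011⟩ + 0.1333i|100⟩ - 0.4222|101⟩ - 0.5513i|111⟩

H on qubit 0 mixes each pair of kets that differ only in qubit 0: amplitudes (a, b) of (|…0…⟩, |…1…⟩) become ((a + b)/√2, (a − b)/√2). Kets absent from the input have amplitude 0.
(|000⟩, |100⟩): (a, b) = (0.1885i, 0) → (0.1333i, 0.1333i)
(|001⟩, |101⟩): (a, b) = (0, 0.5971) → (0.4222, -0.4222)
(|011⟩, |111⟩): (a, b) = (0, 0.7797i) → (0.5513i, -0.5513i)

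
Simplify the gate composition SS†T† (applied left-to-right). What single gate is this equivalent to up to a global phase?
T†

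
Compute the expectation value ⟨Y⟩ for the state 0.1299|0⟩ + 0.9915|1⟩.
0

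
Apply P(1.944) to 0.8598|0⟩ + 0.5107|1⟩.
0.8598|0⟩ + (-0.1862 + 0.4755i)|1⟩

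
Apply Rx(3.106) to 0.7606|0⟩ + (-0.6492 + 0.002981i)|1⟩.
(0.01652 + 0.6491i)|0⟩ + (-0.01155 - 0.7604i)|1⟩

Rx(3.106) = [[cos(θ/2), −i·sin(θ/2)], [−i·sin(θ/2), cos(θ/2)]]; θ = 3.106, cos(θ/2) ≈ 0.0177954, sin(θ/2) ≈ 0.999842.
With a = amp(|0⟩) = 0.7606 and b = amp(|1⟩) = (-0.6492 + 0.002981i):
new amp(|0⟩) = (0.0177954)·a + (-0.999842i)·b = (0.01652 + 0.6491i)
new amp(|1⟩) = (-0.999842i)·a + (0.0177954)·b = (-0.01155 - 0.7604i)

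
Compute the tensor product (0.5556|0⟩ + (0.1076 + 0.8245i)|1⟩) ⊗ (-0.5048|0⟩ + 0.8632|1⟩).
-0.2805|00⟩ + 0.4796|01⟩ + (-0.05432 - 0.4162i)|10⟩ + (0.09288 + 0.7117i)|11⟩

amp(|b₁b₂…⟩) = product of the factor amplitudes for bits b₁, b₂, …; only kets whose every factor amplitude is nonzero survive.
|00⟩: (0.5556)(-0.5048) = -0.2805
|01⟩: (0.5556)(0.8632) = 0.4796
|10⟩: (0.1076 + 0.8245i)(-0.5048) = (-0.05432 - 0.4162i)
|11⟩: (0.1076 + 0.8245i)(0.8632) = (0.09288 + 0.7117i)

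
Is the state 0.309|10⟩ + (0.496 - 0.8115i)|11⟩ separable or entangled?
Separable

Writing the state as a|00⟩ + b|01⟩ + c|10⟩ + d|11⟩, it is a product state iff ad − bc = 0.
Here (a, b, c, d) = (0, 0, 0.309, (0.496 - 0.8115i)): ad − bc = (0)(0.496 - 0.8115i) − (0)(0.309) = 0, so the state is separable.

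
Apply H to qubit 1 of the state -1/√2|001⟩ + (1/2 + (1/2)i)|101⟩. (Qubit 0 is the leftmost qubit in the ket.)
-1/2|001⟩ - 1/2|011⟩ + (1/√8 + (1/√8)i)|101⟩ + (1/√8 + (1/√8)i)|111⟩

H on qubit 1 mixes each pair of kets that differ only in qubit 1: amplitudes (a, b) of (|…0…⟩, |…1…⟩) become ((a + b)/√2, (a − b)/√2). Kets absent from the input have amplitude 0.
(|001⟩, |011⟩): (a, b) = (-1/√2, 0) → (-1/2, -1/2)
(|101⟩, |111⟩): (a, b) = ((1/2 + (1/2)i), 0) → ((1/√8 + (1/√8)i), (1/√8 + (1/√8)i))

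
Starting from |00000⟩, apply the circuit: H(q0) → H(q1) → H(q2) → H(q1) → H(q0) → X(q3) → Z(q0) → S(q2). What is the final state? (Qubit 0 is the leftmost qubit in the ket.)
1/√2|00010⟩ + (1/√2)i|00110⟩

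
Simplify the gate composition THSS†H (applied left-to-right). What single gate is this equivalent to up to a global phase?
T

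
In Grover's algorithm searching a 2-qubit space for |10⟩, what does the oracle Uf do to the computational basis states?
Uf|x⟩ = -|x⟩ if x = 10, else |x⟩ (phase flip on target)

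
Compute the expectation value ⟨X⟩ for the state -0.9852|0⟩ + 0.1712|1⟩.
-0.3373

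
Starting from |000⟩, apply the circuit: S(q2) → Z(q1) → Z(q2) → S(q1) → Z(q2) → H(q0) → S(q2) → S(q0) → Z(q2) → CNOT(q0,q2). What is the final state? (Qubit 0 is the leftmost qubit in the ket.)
1/√2|000⟩ + (1/√2)i|101⟩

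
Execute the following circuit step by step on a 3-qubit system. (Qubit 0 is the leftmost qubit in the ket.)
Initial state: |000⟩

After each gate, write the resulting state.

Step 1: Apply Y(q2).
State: i|001⟩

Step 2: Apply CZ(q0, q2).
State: i|001⟩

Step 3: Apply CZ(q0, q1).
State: i|001⟩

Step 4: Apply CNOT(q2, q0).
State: i|101⟩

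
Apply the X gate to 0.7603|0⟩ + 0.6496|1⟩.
0.6496|0⟩ + 0.7603|1⟩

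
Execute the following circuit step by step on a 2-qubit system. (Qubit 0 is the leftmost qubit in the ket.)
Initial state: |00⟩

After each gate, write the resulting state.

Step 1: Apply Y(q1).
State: i|01⟩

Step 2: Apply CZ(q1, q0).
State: i|01⟩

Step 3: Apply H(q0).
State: (1/√2)i|01⟩ + (1/√2)i|11⟩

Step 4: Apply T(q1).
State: (-1/2 + (1/2)i)|01⟩ + (-1/2 + (1/2)i)|11⟩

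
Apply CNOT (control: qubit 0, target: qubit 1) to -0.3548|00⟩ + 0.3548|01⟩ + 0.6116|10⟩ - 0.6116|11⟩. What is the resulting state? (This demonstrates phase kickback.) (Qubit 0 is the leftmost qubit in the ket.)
-0.3548|00⟩ + 0.3548|01⟩ - 0.6116|10⟩ + 0.6116|11⟩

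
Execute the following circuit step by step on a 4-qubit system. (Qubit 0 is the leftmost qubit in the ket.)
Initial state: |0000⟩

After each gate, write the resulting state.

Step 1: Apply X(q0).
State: |1000⟩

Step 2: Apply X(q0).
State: |0000⟩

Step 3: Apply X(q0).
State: |1000⟩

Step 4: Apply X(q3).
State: |1001⟩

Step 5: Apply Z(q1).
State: |1001⟩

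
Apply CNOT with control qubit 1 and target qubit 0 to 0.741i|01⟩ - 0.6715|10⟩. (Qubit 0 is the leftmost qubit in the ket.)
-0.6715|10⟩ + 0.741i|11⟩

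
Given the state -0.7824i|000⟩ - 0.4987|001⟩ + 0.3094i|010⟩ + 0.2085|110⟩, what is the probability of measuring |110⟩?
0.04347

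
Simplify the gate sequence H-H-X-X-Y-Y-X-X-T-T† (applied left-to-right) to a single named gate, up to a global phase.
I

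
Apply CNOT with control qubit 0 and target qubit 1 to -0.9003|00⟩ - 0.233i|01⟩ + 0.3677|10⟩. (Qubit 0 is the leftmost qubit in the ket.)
-0.9003|00⟩ - 0.233i|01⟩ + 0.3677|11⟩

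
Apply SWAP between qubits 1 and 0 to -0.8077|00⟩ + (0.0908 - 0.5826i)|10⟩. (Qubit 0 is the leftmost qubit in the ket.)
-0.8077|00⟩ + (0.0908 - 0.5826i)|01⟩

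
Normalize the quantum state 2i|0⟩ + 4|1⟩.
(1/√5)i|0⟩ + 0.8944|1⟩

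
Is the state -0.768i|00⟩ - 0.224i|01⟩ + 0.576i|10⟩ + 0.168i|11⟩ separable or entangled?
Separable

Writing the state as a|00⟩ + b|01⟩ + c|10⟩ + d|11⟩, it is a product state iff ad − bc = 0.
Here (a, b, c, d) = (-0.768i, -0.224i, 0.576i, 0.168i): ad − bc = (-0.768i)(0.168i) − (-0.224i)(0.576i) = 0, so the state is separable.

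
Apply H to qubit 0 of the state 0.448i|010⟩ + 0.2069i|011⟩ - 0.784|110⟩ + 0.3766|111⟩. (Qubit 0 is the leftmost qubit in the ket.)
(-0.5544 + 0.3168i)|010⟩ + (0.2663 + 0.1463i)|011⟩ + (0.5544 + 0.3168i)|110⟩ + (-0.2663 + 0.1463i)|111⟩

H on qubit 0 mixes each pair of kets that differ only in qubit 0: amplitudes (a, b) of (|…0…⟩, |…1…⟩) become ((a + b)/√2, (a − b)/√2). Kets absent from the input have amplitude 0.
(|010⟩, |110⟩): (a, b) = (0.448i, -0.784) → ((-0.5544 + 0.3168i), (0.5544 + 0.3168i))
(|011⟩, |111⟩): (a, b) = (0.2069i, 0.3766) → ((0.2663 + 0.1463i), (-0.2663 + 0.1463i))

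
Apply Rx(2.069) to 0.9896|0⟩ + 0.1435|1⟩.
(0.5056 - 0.1234i)|0⟩ + (0.07332 - 0.8507i)|1⟩

Rx(2.069) = [[cos(θ/2), −i·sin(θ/2)], [−i·sin(θ/2), cos(θ/2)]]; θ = 2.069, cos(θ/2) ≈ 0.510956, sin(θ/2) ≈ 0.859607.
With a = amp(|0⟩) = 0.9896 and b = amp(|1⟩) = 0.1435:
new amp(|0⟩) = (0.510956)·a + (-0.859607i)·b = (0.5056 - 0.1234i)
new amp(|1⟩) = (-0.859607i)·a + (0.510956)·b = (0.07332 - 0.8507i)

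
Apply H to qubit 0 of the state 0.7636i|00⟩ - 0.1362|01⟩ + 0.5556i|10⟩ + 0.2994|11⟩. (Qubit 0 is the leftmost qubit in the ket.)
0.9328i|00⟩ + 0.1154|01⟩ + 0.1471i|10⟩ - 0.308|11⟩

H on qubit 0 mixes each pair of kets that differ only in qubit 0: amplitudes (a, b) of (|…0…⟩, |…1…⟩) become ((a + b)/√2, (a − b)/√2). Kets absent from the input have amplitude 0.
(|00⟩, |10⟩): (a, b) = (0.7636i, 0.5556i) → (0.9328i, 0.1471i)
(|01⟩, |11⟩): (a, b) = (-0.1362, 0.2994) → (0.1154, -0.308)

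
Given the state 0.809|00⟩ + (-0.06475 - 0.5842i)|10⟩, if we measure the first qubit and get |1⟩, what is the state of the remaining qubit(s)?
(-0.1102 - 0.9939i)|0⟩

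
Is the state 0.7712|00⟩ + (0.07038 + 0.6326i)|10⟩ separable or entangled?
Separable

Writing the state as a|00⟩ + b|01⟩ + c|10⟩ + d|11⟩, it is a product state iff ad − bc = 0.
Here (a, b, c, d) = (0.7712, 0, (0.07038 + 0.6326i), 0): ad − bc = (0.7712)(0) − (0)(0.07038 + 0.6326i) = 0, so the state is separable.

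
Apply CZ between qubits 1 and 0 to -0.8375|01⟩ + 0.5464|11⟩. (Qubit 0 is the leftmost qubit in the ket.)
-0.8375|01⟩ - 0.5464|11⟩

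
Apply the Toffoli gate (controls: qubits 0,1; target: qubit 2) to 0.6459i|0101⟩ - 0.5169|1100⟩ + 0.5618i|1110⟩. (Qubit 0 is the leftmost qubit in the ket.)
0.6459i|0101⟩ + 0.5618i|1100⟩ - 0.5169|1110⟩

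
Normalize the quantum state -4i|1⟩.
-i|1⟩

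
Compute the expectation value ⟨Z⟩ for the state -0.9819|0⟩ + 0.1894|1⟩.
0.9283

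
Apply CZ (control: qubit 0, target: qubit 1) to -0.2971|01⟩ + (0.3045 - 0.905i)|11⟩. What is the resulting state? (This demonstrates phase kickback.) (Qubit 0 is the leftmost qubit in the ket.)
-0.2971|01⟩ + (-0.3045 + 0.905i)|11⟩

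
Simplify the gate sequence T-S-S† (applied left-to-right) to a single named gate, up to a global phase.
T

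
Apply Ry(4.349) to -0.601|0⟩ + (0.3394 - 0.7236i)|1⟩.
(0.06178 + 0.5957i)|0⟩ + (-0.6874 + 0.4108i)|1⟩

Ry(4.349) = [[cos(θ/2), −sin(θ/2)], [sin(θ/2), cos(θ/2)]]; θ = 4.349, cos(θ/2) ≈ -0.567695, sin(θ/2) ≈ 0.823239.
With a = amp(|0⟩) = -0.601 and b = amp(|1⟩) = (0.3394 - 0.7236i):
new amp(|0⟩) = (-0.567695)·a + (-0.823239)·b = (0.06178 + 0.5957i)
new amp(|1⟩) = (0.823239)·a + (-0.567695)·b = (-0.6874 + 0.4108i)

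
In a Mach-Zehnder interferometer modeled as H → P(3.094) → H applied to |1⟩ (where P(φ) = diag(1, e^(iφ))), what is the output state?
(0.9994 - 0.02379i)|0⟩ + (0.0005662 + 0.02379i)|1⟩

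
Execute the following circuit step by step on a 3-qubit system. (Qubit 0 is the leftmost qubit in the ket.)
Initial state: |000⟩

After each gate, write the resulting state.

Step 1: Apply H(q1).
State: 1/√2|000⟩ + 1/√2|010⟩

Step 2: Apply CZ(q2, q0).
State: 1/√2|000⟩ + 1/√2|010⟩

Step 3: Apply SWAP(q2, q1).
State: 1/√2|000⟩ + 1/√2|001⟩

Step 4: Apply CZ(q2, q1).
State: 1/√2|000⟩ + 1/√2|001⟩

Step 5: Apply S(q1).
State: 1/√2|000⟩ + 1/√2|001⟩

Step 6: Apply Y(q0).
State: (1/√2)i|100⟩ + (1/√2)i|101⟩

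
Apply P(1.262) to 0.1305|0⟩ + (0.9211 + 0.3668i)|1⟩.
0.1305|0⟩ + (-0.06952 + 0.989i)|1⟩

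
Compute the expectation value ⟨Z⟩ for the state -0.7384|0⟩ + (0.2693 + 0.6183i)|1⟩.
0.09042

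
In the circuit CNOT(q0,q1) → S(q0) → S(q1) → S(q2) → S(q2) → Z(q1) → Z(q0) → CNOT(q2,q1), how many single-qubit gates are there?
6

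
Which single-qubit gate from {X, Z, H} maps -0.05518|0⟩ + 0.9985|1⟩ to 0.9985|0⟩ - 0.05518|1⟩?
X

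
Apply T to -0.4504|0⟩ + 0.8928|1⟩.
-0.4504|0⟩ + (0.6313 + 0.6313i)|1⟩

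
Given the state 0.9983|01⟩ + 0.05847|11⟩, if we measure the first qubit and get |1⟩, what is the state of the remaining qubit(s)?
|1⟩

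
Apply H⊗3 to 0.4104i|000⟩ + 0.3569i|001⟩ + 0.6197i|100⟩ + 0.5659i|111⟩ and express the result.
0.6905i|000⟩ + 0.03794i|001⟩ + 0.2903i|010⟩ + 0.4381i|011⟩ - 0.1479i|100⟩ - 0.0001061i|101⟩ + 0.2523i|110⟩ - 0.4003i|111⟩

H⊗3 gives amp(|y⟩) = (1/2√2) Σ_x (−1)^(x·y) amp(|x⟩), where x·y is the number of positions in which both x and y have a 1.
|000⟩: (0.4104i + 0.3569i + 0.6197i + 0.5659i)/(2√2) = 0.6905i
|001⟩: (0.4104i - 0.3569i + 0.6197i - 0.5659i)/(2√2) = 0.03794i
|010⟩: (0.4104i + 0.3569i + 0.6197i - 0.5659i)/(2√2) = 0.2903i
|011⟩: (0.4104i - 0.3569i + 0.6197i + 0.5659i)/(2√2) = 0.4381i
|100⟩: (0.4104i + 0.3569i - 0.6197i - 0.5659i)/(2√2) = -0.1479i
|101⟩: (0.4104i - 0.3569i - 0.6197i + 0.5659i)/(2√2) = -0.0001061i
|110⟩: (0.4104i + 0.3569i - 0.6197i + 0.5659i)/(2√2) = 0.2523i
|111⟩: (0.4104i - 0.3569i - 0.6197i - 0.5659i)/(2√2) = -0.4003i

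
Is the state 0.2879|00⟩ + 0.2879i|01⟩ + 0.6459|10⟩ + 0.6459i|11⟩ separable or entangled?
Separable

Writing the state as a|00⟩ + b|01⟩ + c|10⟩ + d|11⟩, it is a product state iff ad − bc = 0.
Here (a, b, c, d) = (0.2879, 0.2879i, 0.6459, 0.6459i): ad − bc = (0.2879)(0.6459i) − (0.2879i)(0.6459) = 0, so the state is separable.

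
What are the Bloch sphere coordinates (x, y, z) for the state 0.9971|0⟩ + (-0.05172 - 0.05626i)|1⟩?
(-0.1031, -0.1122, 0.9884)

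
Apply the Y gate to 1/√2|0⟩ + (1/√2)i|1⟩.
1/√2|0⟩ + (1/√2)i|1⟩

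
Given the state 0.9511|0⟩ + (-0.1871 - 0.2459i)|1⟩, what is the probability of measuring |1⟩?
0.09547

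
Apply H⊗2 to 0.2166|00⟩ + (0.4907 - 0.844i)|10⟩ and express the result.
(0.3537 - 0.422i)|00⟩ + (0.3537 - 0.422i)|01⟩ + (-0.1371 + 0.422i)|10⟩ + (-0.1371 + 0.422i)|11⟩

H⊗2 gives amp(|y⟩) = (1/2) Σ_x (−1)^(x·y) amp(|x⟩), where x·y is the number of positions in which both x and y have a 1.
|00⟩: (0.2166 + (0.4907 - 0.844i))/2 = (0.3537 - 0.422i)
|01⟩: (0.2166 + (0.4907 - 0.844i))/2 = (0.3537 - 0.422i)
|10⟩: (0.2166 - (0.4907 - 0.844i))/2 = (-0.1371 + 0.422i)
|11⟩: (0.2166 - (0.4907 - 0.844i))/2 = (-0.1371 + 0.422i)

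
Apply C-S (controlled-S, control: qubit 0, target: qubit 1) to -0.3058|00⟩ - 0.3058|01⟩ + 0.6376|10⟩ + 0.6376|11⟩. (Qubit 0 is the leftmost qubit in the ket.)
-0.3058|00⟩ - 0.3058|01⟩ + 0.6376|10⟩ + 0.6376i|11⟩

C-S leaves the control-|0⟩ kets |00⟩, |01⟩ unchanged and applies S to qubit 1 on the control-|1⟩ pair (|10⟩, |11⟩).
S = [[1, 0], [0, i]].
With a = amp(|10⟩) = 0.6376 and b = amp(|11⟩) = 0.6376:
new amp(|10⟩) = (1)·a = 0.6376
new amp(|11⟩) = (i)·b = 0.6376i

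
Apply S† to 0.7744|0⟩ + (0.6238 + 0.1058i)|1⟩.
0.7744|0⟩ + (0.1058 - 0.6238i)|1⟩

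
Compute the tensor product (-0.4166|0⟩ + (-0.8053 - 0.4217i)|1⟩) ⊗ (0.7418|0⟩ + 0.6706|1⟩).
-0.309|00⟩ - 0.2794|01⟩ + (-0.5974 - 0.3128i)|10⟩ + (-0.54 - 0.2828i)|11⟩

amp(|b₁b₂…⟩) = product of the factor amplitudes for bits b₁, b₂, …; only kets whose every factor amplitude is nonzero survive.
|00⟩: (-0.4166)(0.7418) = -0.309
|01⟩: (-0.4166)(0.6706) = -0.2794
|10⟩: (-0.8053 - 0.4217i)(0.7418) = (-0.5974 - 0.3128i)
|11⟩: (-0.8053 - 0.4217i)(0.6706) = (-0.54 - 0.2828i)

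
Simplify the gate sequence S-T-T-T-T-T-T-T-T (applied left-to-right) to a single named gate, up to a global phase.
S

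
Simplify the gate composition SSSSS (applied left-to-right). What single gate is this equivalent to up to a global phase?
S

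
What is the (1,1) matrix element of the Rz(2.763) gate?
(0.1882 + 0.9821i)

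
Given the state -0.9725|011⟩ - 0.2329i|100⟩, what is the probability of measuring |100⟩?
0.05424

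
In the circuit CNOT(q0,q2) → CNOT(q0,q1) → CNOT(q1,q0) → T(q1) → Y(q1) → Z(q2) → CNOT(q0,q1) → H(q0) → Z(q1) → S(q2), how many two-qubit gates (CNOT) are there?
4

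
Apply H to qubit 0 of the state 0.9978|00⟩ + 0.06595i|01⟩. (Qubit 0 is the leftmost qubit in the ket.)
0.7056|00⟩ + 0.04663i|01⟩ + 0.7056|10⟩ + 0.04663i|11⟩

H on qubit 0 mixes each pair of kets that differ only in qubit 0: amplitudes (a, b) of (|…0…⟩, |…1…⟩) become ((a + b)/√2, (a − b)/√2). Kets absent from the input have amplitude 0.
(|00⟩, |10⟩): (a, b) = (0.9978, 0) → (0.7056, 0.7056)
(|01⟩, |11⟩): (a, b) = (0.06595i, 0) → (0.04663i, 0.04663i)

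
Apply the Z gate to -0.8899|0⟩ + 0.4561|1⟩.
-0.8899|0⟩ - 0.4561|1⟩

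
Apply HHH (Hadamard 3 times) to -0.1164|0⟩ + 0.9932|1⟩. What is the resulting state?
0.62|0⟩ - 0.7846|1⟩

H² = I, so H^3 = H: a single Hadamard. With (a, b) = (-0.1164, 0.9932), H gives ((a + b)/√2, (a − b)/√2) = (0.62, -0.7846).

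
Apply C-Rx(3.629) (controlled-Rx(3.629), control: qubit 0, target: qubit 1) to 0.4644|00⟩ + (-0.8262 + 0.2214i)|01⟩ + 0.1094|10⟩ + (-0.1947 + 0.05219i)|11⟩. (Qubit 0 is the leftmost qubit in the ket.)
0.4644|00⟩ + (-0.8262 + 0.2214i)|01⟩ + (0.02425 + 0.1889i)|10⟩ + (0.04698 - 0.1188i)|11⟩

C-Rx(3.629) leaves the control-|0⟩ kets |00⟩, |01⟩ unchanged and applies Rx(3.629) to qubit 1 on the control-|1⟩ pair (|10⟩, |11⟩).
Rx(3.629) = [[cos(θ/2), −i·sin(θ/2)], [−i·sin(θ/2), cos(θ/2)]]; θ = 3.629, cos(θ/2) ≈ -0.241299, sin(θ/2) ≈ 0.970451.
With a = amp(|10⟩) = 0.1094 and b = amp(|11⟩) = (-0.1947 + 0.05219i):
new amp(|10⟩) = (-0.241299)·a + (-0.970451i)·b = (0.02425 + 0.1889i)
new amp(|11⟩) = (-0.970451i)·a + (-0.241299)·b = (0.04698 - 0.1188i)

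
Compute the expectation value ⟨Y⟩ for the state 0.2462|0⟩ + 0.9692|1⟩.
0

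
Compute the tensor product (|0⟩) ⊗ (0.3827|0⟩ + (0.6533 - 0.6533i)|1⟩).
0.3827|00⟩ + (0.6533 - 0.6533i)|01⟩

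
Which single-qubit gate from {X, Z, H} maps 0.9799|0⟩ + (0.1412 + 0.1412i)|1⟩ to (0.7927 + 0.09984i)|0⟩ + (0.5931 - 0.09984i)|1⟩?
H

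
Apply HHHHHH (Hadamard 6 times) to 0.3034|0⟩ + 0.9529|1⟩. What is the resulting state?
0.3034|0⟩ + 0.9529|1⟩

H² = I, so an even number of Hadamards cancels: H^6 = I and the state is unchanged.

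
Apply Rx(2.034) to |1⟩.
-0.8505i|0⟩ + 0.5259|1⟩

Rx(2.034) = [[cos(θ/2), −i·sin(θ/2)], [−i·sin(θ/2), cos(θ/2)]]; θ = 2.034, cos(θ/2) ≈ 0.52592, sin(θ/2) ≈ 0.850534.
With a = amp(|0⟩) = 0 and b = amp(|1⟩) = 1:
new amp(|0⟩) = (0.52592)·a + (-0.850534i)·b = -0.8505i
new amp(|1⟩) = (-0.850534i)·a + (0.52592)·b = 0.5259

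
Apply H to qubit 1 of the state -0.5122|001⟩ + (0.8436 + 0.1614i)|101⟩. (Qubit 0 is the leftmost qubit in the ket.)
-0.3622|001⟩ - 0.3622|011⟩ + (0.5965 + 0.1141i)|101⟩ + (0.5965 + 0.1141i)|111⟩

H on qubit 1 mixes each pair of kets that differ only in qubit 1: amplitudes (a, b) of (|…0…⟩, |…1…⟩) become ((a + b)/√2, (a − b)/√2). Kets absent from the input have amplitude 0.
(|001⟩, |011⟩): (a, b) = (-0.5122, 0) → (-0.3622, -0.3622)
(|101⟩, |111⟩): (a, b) = ((0.8436 + 0.1614i), 0) → ((0.5965 + 0.1141i), (0.5965 + 0.1141i))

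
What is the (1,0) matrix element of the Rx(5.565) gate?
-0.3514i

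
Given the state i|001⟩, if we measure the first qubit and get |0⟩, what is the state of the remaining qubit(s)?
i|01⟩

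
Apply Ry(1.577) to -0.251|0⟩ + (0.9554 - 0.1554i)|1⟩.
(-0.8546 + 0.1102i)|0⟩ + (0.4954 - 0.1095i)|1⟩

Ry(1.577) = [[cos(θ/2), −sin(θ/2)], [sin(θ/2), cos(θ/2)]]; θ = 1.577, cos(θ/2) ≈ 0.70491, sin(θ/2) ≈ 0.709297.
With a = amp(|0⟩) = -0.251 and b = amp(|1⟩) = (0.9554 - 0.1554i):
new amp(|0⟩) = (0.70491)·a + (-0.709297)·b = (-0.8546 + 0.1102i)
new amp(|1⟩) = (0.709297)·a + (0.70491)·b = (0.4954 - 0.1095i)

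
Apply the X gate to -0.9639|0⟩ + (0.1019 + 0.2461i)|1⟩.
(0.1019 + 0.2461i)|0⟩ - 0.9639|1⟩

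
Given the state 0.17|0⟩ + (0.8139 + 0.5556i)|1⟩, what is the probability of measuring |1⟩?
0.9711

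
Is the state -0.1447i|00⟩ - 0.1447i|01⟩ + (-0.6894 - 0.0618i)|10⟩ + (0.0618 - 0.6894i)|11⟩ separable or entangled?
Entangled

Writing the state as a|00⟩ + b|01⟩ + c|10⟩ + d|11⟩, it is a product state iff ad − bc = 0.
Here (a, b, c, d) = (-0.1447i, -0.1447i, (-0.6894 - 0.0618i), (0.0618 - 0.6894i)): ad − bc = (-0.1447i)(0.0618 - 0.6894i) − (-0.1447i)(-0.6894 - 0.0618i) = (-0.09081 - 0.1087i) ≠ 0, so the state is entangled.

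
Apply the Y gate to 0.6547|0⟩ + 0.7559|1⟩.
-0.7559i|0⟩ + 0.6547i|1⟩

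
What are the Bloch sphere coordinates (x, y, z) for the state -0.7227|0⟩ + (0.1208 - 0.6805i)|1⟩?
(-0.1746, 0.9836, 0.04462)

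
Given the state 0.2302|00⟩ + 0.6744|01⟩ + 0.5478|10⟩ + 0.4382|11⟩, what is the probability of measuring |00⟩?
0.05299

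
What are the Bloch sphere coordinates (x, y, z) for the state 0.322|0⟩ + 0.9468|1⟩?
(0.6097, 0, -0.7927)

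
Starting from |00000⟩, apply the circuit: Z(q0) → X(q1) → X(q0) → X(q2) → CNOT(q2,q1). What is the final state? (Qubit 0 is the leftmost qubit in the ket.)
|10100⟩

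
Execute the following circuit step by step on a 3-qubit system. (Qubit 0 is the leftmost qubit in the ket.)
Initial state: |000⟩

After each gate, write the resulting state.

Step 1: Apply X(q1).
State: |010⟩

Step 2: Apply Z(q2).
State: |010⟩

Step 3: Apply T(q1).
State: (1/√2 + (1/√2)i)|010⟩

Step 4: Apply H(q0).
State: (1/2 + (1/2)i)|010⟩ + (1/2 + (1/2)i)|110⟩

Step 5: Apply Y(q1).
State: (1/2 - (1/2)i)|000⟩ + (1/2 - (1/2)i)|100⟩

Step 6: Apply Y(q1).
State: (1/2 + (1/2)i)|010⟩ + (1/2 + (1/2)i)|110⟩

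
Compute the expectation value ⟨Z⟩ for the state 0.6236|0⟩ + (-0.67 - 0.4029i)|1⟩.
-0.2224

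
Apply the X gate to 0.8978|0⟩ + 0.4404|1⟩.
0.4404|0⟩ + 0.8978|1⟩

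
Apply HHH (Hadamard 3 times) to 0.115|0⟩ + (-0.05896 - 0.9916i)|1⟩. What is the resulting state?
(0.03963 - 0.7012i)|0⟩ + (0.123 + 0.7012i)|1⟩

H² = I, so H^3 = H: a single Hadamard. With (a, b) = (0.115, (-0.05896 - 0.9916i)), H gives ((a + b)/√2, (a − b)/√2) = ((0.03963 - 0.7012i), (0.123 + 0.7012i)).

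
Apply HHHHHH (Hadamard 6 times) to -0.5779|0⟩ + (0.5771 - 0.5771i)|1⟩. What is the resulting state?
-0.5779|0⟩ + (0.5771 - 0.5771i)|1⟩

H² = I, so an even number of Hadamards cancels: H^6 = I and the state is unchanged.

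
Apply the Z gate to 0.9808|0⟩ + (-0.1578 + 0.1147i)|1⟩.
0.9808|0⟩ + (0.1578 - 0.1147i)|1⟩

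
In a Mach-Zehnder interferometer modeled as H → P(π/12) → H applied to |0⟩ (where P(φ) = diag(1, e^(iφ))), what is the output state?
(0.983 + 0.1294i)|0⟩ + (0.01704 - 0.1294i)|1⟩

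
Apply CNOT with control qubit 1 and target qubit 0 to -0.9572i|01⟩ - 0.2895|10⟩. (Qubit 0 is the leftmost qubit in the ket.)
-0.2895|10⟩ - 0.9572i|11⟩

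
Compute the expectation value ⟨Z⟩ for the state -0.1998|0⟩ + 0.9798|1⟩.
-0.9201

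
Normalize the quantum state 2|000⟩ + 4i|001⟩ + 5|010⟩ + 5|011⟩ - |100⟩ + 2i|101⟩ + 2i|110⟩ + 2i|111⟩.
0.2195|000⟩ + 0.4391i|001⟩ + 0.5488|010⟩ + 0.5488|011⟩ - 0.1098|100⟩ + 0.2195i|101⟩ + 0.2195i|110⟩ + 0.2195i|111⟩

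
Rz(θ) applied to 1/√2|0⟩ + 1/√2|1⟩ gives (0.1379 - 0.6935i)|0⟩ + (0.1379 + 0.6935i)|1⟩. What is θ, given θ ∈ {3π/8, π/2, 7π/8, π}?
7π/8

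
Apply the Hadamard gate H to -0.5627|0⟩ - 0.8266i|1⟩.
(-0.3979 - 0.5845i)|0⟩ + (-0.3979 + 0.5845i)|1⟩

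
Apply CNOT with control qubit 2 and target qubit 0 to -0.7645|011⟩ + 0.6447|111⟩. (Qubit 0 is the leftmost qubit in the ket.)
0.6447|011⟩ - 0.7645|111⟩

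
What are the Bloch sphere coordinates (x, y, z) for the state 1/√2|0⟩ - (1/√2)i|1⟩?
(0, -1, 0)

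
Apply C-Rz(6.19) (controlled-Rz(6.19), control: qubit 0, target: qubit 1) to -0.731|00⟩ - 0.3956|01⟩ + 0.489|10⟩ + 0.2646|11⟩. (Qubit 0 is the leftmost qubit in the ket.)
-0.731|00⟩ - 0.3956|01⟩ + (-0.4885 - 0.02278i)|10⟩ + (-0.2643 + 0.01232i)|11⟩

C-Rz(6.19) leaves the control-|0⟩ kets |00⟩, |01⟩ unchanged and applies Rz(6.19) to qubit 1 on the control-|1⟩ pair (|10⟩, |11⟩).
Rz(6.19) = [[e^(−iθ/2), 0], [0, e^(iθ/2)]] with e^(±iθ/2) = cos(θ/2) ± i·sin(θ/2); θ = 6.19, cos(θ/2) ≈ -0.998915, sin(θ/2) ≈ 0.0465758.
With a = amp(|10⟩) = 0.489 and b = amp(|11⟩) = 0.2646:
new amp(|10⟩) = (-0.998915 - 0.0465758i)·a = (-0.4885 - 0.02278i)
new amp(|11⟩) = (-0.998915 + 0.0465758i)·b = (-0.2643 + 0.01232i)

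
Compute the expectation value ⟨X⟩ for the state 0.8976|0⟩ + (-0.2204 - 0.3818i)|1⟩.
-0.3957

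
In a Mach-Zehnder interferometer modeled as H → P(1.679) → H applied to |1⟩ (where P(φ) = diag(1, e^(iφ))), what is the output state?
(0.554 - 0.4971i)|0⟩ + (0.446 + 0.4971i)|1⟩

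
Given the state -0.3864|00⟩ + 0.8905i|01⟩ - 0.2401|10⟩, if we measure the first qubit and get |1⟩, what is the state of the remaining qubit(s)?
-|0⟩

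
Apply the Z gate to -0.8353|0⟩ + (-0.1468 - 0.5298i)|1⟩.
-0.8353|0⟩ + (0.1468 + 0.5298i)|1⟩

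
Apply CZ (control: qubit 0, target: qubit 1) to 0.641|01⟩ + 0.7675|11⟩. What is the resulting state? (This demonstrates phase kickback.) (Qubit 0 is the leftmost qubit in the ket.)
0.641|01⟩ - 0.7675|11⟩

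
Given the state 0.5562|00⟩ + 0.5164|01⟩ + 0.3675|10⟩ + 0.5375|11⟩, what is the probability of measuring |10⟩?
0.1351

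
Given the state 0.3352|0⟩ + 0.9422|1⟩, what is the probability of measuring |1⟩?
0.8877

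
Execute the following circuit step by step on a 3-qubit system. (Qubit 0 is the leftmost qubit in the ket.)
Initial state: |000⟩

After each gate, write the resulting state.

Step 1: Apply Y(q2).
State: i|001⟩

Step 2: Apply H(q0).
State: (1/√2)i|001⟩ + (1/√2)i|101⟩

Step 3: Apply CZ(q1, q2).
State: (1/√2)i|001⟩ + (1/√2)i|101⟩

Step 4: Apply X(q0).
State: (1/√2)i|001⟩ + (1/√2)i|101⟩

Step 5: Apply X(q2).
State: (1/√2)i|000⟩ + (1/√2)i|100⟩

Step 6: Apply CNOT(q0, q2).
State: (1/√2)i|000⟩ + (1/√2)i|101⟩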